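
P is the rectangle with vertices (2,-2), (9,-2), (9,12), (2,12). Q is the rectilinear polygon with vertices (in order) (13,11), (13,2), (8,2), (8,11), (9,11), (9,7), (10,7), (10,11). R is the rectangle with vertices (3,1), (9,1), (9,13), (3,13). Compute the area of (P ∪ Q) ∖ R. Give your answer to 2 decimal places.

64.00

|P ∪ Q| = 130.
|(P ∪ Q) ∩ R| = 66.
|(P ∪ Q) ∖ R| = 130 − 66 = 64.00.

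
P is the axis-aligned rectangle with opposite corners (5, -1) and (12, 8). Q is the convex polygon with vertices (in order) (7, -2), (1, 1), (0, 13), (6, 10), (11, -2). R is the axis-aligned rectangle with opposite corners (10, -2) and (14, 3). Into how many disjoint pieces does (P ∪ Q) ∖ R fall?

1

(P ∪ Q) ∖ R is a single connected region.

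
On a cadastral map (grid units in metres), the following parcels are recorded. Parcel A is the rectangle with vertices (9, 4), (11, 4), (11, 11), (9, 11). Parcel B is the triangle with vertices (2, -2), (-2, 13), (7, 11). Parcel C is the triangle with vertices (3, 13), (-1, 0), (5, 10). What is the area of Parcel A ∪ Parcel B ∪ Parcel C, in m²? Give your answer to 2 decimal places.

By inclusion–exclusion:
Individual areas: |Parcel A| = 14, |Parcel B| = 63.5, |Parcel C| = 19.
|Parcel A∩Parcel B| = 0.
|Parcel A∩Parcel C| = 0.
|Parcel B∩Parcel C| = 16.5527.
|Parcel A∩Parcel B∩Parcel C| = 0.
|Parcel A ∪ Parcel B ∪ Parcel C| = 96.5 − 16.5527 + 0 = 79.95.

79.95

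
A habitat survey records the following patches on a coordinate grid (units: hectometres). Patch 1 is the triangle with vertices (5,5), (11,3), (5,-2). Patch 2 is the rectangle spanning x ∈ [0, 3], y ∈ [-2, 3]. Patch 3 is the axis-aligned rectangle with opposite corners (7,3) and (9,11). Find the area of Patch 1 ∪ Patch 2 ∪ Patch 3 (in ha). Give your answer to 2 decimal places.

50.00

By inclusion–exclusion:
Individual areas: |Patch 1| = 21, |Patch 2| = 15, |Patch 3| = 16.
|Patch 1∩Patch 2| = 0.
|Patch 1∩Patch 3| = 2.
|Patch 2∩Patch 3| = 0 (no overlap).
|Patch 1∩Patch 2∩Patch 3| = 0.
|Patch 1 ∪ Patch 2 ∪ Patch 3| = 52 − 2 + 0 = 50.00.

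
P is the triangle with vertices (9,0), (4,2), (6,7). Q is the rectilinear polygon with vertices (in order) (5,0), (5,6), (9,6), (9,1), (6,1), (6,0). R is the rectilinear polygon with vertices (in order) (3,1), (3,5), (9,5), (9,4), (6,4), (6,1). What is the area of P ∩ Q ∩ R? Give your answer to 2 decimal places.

4.62

The intersection is the polygon with vertices (5,4.5), (5.2,5), (6.857,5), (7.286,4), (6,4), (6,1.2), (5,1.6).
By the shoelace formula its area is 4.62.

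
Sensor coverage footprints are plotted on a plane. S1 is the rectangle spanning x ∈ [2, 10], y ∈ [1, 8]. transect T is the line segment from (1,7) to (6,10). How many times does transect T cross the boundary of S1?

2

The segment meets the boundary at (2.667,8), (2,7.6).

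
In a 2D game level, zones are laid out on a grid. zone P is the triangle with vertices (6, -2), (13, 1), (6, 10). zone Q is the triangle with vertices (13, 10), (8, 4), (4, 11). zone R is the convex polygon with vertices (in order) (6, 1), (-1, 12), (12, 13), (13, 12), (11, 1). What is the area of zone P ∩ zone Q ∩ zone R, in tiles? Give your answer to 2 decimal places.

8.29

The intersection is the polygon with vertices (9.379,5.655), (8,4), (6,7.5), (6,10).
By the shoelace formula its area is 8.29.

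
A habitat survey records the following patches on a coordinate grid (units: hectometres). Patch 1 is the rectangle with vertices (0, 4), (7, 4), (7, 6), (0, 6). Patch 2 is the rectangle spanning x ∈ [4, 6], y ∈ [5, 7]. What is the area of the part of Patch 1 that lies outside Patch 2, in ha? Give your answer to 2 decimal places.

12.00

|Patch 1∩Patch 2|: x∈[4,6], y∈[5,6] → 2·1 = 2.
|Patch 1| = 14.
|Patch 1 ∖ Patch 2| = |Patch 1| − |Patch 1∩Patch 2| = 14 − 2 = 12.00.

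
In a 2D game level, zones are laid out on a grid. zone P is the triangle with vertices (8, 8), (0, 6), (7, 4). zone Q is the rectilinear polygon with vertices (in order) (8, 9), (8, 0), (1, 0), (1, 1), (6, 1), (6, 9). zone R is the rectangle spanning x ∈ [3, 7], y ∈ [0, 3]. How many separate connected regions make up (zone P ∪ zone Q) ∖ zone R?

(zone P ∪ zone Q) ∖ zone R splits into 2 disjoint pieces (area 24.6429, area 2).

2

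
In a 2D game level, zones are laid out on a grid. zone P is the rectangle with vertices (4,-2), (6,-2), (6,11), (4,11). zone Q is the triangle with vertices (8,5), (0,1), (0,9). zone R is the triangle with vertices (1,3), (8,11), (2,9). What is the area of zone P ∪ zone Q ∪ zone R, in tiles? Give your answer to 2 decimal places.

57.36

By inclusion–exclusion:
Individual areas: |zone P| = 26, |zone Q| = 32, |zone R| = 17.
|zone P∩zone Q| = 6.
|zone P∩zone R| = 4.8571.
|zone Q∩zone R| = 6.8796.
|zone P∩zone Q∩zone R| = 0.0994.
|zone P ∪ zone Q ∪ zone R| = 75 − 17.7367 + 0.0994 = 57.36.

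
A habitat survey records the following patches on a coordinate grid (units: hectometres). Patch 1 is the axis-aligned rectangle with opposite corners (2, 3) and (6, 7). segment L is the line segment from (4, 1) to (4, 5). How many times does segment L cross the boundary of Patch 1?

1

The segment meets the boundary at (4,3).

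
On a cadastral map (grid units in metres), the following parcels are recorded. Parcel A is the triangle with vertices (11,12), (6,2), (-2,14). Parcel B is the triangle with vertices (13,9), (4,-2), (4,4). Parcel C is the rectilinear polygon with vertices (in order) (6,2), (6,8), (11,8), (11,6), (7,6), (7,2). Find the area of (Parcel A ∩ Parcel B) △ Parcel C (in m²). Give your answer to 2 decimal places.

14.80

|Parcel A ∩ Parcel B| = 5.7048.
|(Parcel A ∩ Parcel B) ∩ Parcel C| = 2.4504.
|(Parcel A ∩ Parcel B) △ Parcel C| = 5.7048 + 14 − 4.9009 = 14.80.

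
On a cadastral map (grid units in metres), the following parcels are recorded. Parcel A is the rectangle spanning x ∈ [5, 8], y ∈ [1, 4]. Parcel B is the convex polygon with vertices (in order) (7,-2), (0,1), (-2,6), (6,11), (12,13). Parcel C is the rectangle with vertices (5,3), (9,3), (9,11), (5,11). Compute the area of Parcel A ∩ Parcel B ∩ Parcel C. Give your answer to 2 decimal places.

3.00

The intersection is the polygon with vertices (5,4), (8,4), (8,3), (5,3).
By the shoelace formula its area is 3.00.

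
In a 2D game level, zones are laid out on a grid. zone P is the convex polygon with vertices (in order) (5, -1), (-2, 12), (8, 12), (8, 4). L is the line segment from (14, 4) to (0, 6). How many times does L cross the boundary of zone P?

The segment meets the boundary at (1.333,5.81), (8,4.857).

2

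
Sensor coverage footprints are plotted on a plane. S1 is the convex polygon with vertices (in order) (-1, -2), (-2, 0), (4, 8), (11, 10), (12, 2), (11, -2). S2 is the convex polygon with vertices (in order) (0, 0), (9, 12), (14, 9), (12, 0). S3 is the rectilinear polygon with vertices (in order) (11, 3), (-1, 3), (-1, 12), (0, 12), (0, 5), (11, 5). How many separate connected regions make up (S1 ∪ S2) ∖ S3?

(S1 ∪ S2) ∖ S3 is a single connected region.

1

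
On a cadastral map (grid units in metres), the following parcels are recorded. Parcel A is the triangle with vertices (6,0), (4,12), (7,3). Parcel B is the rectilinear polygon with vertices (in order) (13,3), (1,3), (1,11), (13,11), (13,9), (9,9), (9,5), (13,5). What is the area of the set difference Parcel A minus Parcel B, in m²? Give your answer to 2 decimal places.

|Parcel A| = 9, |Parcel A∩Parcel B| = 6.6667.
|Parcel A ∖ Parcel B| = |Parcel A| − |Parcel A∩Parcel B| = 9 − 6.6667 = 2.33.

2.33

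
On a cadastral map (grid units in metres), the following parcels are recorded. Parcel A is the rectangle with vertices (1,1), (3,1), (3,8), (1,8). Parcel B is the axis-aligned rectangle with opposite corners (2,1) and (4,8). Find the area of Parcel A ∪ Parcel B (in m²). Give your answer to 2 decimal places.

21.00

By inclusion–exclusion:
Individual areas: |Parcel A| = 14, |Parcel B| = 14.
|Parcel A∩Parcel B|: x∈[2,3], y∈[1,8] → 1·7 = 7.
|Parcel A ∪ Parcel B| = 28 − 7 = 21.00.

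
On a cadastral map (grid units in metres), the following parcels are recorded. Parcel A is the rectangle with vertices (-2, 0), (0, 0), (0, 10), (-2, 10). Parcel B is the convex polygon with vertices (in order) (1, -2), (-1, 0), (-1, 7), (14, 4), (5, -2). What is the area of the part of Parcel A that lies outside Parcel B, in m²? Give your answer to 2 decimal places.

13.10

|Parcel A| = 20, |Parcel A∩Parcel B| = 6.9.
|Parcel A ∖ Parcel B| = |Parcel A| − |Parcel A∩Parcel B| = 20 − 6.9 = 13.10.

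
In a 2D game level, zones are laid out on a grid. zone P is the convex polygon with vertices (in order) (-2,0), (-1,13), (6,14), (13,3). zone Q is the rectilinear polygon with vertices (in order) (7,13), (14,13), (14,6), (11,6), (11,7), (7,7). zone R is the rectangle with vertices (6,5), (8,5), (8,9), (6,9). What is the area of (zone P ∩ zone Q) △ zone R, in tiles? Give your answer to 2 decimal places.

13.38

|zone P ∩ zone Q| = 9.3831.
|(zone P ∩ zone Q) ∩ zone R| = 2.
|(zone P ∩ zone Q) △ zone R| = 9.3831 + 8 − 4 = 13.38.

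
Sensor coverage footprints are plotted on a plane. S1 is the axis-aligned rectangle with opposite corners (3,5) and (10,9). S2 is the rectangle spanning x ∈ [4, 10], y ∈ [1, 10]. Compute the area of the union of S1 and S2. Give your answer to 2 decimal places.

By inclusion–exclusion:
Individual areas: |S1| = 28, |S2| = 54.
|S1∩S2|: x∈[4,10], y∈[5,9] → 6·4 = 24.
|S1 ∪ S2| = 82 − 24 = 58.00.

58.00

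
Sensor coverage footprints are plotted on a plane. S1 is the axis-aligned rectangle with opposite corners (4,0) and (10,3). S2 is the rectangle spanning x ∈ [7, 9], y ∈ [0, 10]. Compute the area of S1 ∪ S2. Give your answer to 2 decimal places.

32.00

By inclusion–exclusion:
Individual areas: |S1| = 18, |S2| = 20.
|S1∩S2|: x∈[7,9], y∈[0,3] → 2·3 = 6.
|S1 ∪ S2| = 38 − 6 = 32.00.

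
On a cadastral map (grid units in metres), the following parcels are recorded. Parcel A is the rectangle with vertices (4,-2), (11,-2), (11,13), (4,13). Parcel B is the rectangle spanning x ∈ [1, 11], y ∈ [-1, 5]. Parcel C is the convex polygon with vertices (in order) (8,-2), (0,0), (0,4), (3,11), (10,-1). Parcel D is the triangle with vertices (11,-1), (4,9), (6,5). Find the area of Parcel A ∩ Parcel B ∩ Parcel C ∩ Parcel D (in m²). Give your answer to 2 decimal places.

0.50

The intersection is the polygon with vertices (6.5,5), (7.667,3), (6,5).
By the shoelace formula its area is 0.50.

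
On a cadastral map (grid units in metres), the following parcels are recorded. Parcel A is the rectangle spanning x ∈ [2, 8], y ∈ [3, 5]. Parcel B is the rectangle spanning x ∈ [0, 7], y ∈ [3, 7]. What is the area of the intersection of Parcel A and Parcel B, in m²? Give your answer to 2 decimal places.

|Parcel A∩Parcel B|: x∈[2,7], y∈[3,5] → 5·2 = 10.

10.00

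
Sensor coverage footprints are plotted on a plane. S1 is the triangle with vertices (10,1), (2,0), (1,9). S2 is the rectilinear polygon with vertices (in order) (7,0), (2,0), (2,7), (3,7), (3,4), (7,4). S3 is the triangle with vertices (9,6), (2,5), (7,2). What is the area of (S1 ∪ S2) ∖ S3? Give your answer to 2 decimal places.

|S1 ∪ S2| = 38.125.
|(S1 ∪ S2) ∩ S3| = 7.7971.
|(S1 ∪ S2) ∖ S3| = 38.125 − 7.7971 = 30.33.

30.33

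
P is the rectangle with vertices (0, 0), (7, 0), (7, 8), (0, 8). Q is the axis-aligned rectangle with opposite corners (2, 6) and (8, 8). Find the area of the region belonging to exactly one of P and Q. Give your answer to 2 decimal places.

|P∩Q|: x∈[2,7], y∈[6,8] → 5·2 = 10.
|P △ Q| = |P| + |Q| − 2·|P∩Q| = 56 + 12 − 20 = 48.00.

48.00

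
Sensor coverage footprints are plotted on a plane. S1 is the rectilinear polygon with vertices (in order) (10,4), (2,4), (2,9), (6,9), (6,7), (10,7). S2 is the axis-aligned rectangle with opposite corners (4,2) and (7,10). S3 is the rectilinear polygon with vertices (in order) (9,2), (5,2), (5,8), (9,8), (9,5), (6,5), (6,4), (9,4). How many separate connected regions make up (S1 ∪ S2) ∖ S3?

(S1 ∪ S2) ∖ S3 splits into 2 disjoint pieces (area 22, area 6).

2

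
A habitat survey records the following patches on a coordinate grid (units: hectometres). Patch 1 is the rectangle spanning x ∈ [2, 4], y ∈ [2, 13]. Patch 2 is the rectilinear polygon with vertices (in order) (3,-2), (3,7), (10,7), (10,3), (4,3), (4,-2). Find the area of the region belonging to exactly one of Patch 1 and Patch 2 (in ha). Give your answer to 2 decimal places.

45.00

|Patch 1| = 22, |Patch 2| = 33, |Patch 1∩Patch 2| = 5.
|Patch 1 △ Patch 2| = |Patch 1| + |Patch 2| − 2·|Patch 1∩Patch 2| = 22 + 33 − 10 = 45.00.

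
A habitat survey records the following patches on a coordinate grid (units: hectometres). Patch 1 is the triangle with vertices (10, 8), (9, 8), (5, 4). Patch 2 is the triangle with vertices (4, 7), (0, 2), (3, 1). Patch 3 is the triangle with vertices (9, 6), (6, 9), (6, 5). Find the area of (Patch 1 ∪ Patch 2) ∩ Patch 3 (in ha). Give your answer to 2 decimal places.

0.86

The region (Patch 1 ∪ Patch 2) ∩ Patch 3 is the polygon with vertices (8,7), (8.333,6.667), (6.429,5.143), (6,5).
By the shoelace formula its area is 0.86.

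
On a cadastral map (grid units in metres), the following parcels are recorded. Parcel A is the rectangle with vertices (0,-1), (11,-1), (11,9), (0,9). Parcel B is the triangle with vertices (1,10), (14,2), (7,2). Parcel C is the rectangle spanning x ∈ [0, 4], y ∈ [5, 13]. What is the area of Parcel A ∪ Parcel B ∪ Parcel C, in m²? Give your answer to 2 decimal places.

128.77

By inclusion–exclusion:
Individual areas: |Parcel A| = 110, |Parcel B| = 28, |Parcel C| = 32.
|Parcel A∩Parcel B| = 24.7933.
|Parcel A∩Parcel C|: x∈[0,4], y∈[5,9] → 4·4 = 16.
|Parcel B∩Parcel C| = 3.2308.
|Parcel A∩Parcel B∩Parcel C| = 2.7933.
|Parcel A ∪ Parcel B ∪ Parcel C| = 170 − 44.024 + 2.7933 = 128.77.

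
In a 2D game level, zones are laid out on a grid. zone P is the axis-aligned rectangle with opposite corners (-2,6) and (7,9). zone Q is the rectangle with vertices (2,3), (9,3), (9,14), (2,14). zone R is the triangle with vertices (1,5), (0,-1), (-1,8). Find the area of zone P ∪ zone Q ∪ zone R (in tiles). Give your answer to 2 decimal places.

95.39

By inclusion–exclusion:
Individual areas: |zone P| = 27, |zone Q| = 77, |zone R| = 7.5.
|zone P∩zone Q|: x∈[2,7], y∈[6,9] → 5·3 = 15.
|zone P∩zone R| = 1.1111.
|zone Q∩zone R| = 0.
|zone P∩zone Q∩zone R| = 0.
|zone P ∪ zone Q ∪ zone R| = 111.5 − 16.1111 + 0 = 95.39.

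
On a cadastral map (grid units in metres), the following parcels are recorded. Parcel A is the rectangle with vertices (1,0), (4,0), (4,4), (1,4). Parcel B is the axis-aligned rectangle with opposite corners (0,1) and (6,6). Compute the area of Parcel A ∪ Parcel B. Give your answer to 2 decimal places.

33.00

By inclusion–exclusion:
Individual areas: |Parcel A| = 12, |Parcel B| = 30.
|Parcel A∩Parcel B|: x∈[1,4], y∈[1,4] → 3·3 = 9.
|Parcel A ∪ Parcel B| = 42 − 9 = 33.00.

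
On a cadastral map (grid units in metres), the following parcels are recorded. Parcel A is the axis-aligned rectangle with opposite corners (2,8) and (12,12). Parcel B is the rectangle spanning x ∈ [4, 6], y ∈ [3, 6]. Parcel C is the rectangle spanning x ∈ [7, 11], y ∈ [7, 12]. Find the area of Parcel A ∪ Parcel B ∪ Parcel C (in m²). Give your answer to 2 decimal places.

By inclusion–exclusion:
Individual areas: |Parcel A| = 40, |Parcel B| = 6, |Parcel C| = 20.
|Parcel A∩Parcel B| = 0 (no overlap).
|Parcel A∩Parcel C|: x∈[7,11], y∈[8,12] → 4·4 = 16.
|Parcel B∩Parcel C| = 0 (no overlap).
|Parcel A∩Parcel B∩Parcel C| = 0.
|Parcel A ∪ Parcel B ∪ Parcel C| = 66 − 16 + 0 = 50.00.

50.00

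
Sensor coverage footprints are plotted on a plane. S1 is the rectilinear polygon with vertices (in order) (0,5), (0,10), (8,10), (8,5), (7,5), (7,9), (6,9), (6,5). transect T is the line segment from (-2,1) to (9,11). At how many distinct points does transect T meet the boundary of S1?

The segment meets the boundary at (7.9,10), (6.8,9), (6,8.273), (2.4,5).

4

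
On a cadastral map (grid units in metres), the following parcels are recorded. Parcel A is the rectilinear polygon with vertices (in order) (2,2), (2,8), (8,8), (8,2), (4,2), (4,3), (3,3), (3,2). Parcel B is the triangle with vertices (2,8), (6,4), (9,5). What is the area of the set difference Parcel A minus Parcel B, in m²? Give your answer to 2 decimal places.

27.38

|Parcel A| = 35, |Parcel A∩Parcel B| = 7.619.
|Parcel A ∖ Parcel B| = |Parcel A| − |Parcel A∩Parcel B| = 35 − 7.619 = 27.38.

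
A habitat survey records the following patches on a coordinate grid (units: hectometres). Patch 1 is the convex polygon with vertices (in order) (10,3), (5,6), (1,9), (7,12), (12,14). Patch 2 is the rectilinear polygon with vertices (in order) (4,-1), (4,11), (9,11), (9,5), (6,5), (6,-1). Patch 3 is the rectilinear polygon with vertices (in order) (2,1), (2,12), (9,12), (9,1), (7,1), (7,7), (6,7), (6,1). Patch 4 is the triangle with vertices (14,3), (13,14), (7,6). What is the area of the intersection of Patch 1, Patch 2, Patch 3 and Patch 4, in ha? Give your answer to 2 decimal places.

3.52

The intersection is the polygon with vertices (9,5.143), (7,6), (9,8.667).
By the shoelace formula its area is 3.52.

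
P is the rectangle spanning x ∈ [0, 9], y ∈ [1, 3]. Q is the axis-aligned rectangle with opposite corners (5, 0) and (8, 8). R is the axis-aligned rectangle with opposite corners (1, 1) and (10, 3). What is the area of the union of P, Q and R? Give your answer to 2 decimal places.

38.00

By inclusion–exclusion:
Individual areas: |P| = 18, |Q| = 24, |R| = 18.
|P∩Q|: x∈[5,8], y∈[1,3] → 3·2 = 6.
|P∩R|: x∈[1,9], y∈[1,3] → 8·2 = 16.
|Q∩R|: x∈[5,8], y∈[1,3] → 3·2 = 6.
|P∩Q∩R| = 6.
|P ∪ Q ∪ R| = 60 − 28 + 6 = 38.00.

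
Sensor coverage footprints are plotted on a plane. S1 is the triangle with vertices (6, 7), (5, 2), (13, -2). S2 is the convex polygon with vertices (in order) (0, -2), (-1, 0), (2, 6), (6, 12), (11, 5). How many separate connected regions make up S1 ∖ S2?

1

S1 ∖ S2 is a single connected region.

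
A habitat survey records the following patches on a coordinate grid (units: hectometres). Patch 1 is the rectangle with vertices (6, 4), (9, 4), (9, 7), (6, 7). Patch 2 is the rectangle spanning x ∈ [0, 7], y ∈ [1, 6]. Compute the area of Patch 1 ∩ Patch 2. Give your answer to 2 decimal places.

2.00

|Patch 1∩Patch 2|: x∈[6,7], y∈[4,6] → 1·2 = 2.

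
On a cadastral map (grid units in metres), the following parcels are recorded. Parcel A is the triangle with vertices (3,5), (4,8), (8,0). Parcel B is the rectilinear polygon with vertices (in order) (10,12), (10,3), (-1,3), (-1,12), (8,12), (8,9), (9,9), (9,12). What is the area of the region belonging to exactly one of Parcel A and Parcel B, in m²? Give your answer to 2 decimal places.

|Parcel A| = 10, |Parcel B| = 96, |Parcel A∩Parcel B| = 7.75.
|Parcel A △ Parcel B| = |Parcel A| + |Parcel B| − 2·|Parcel A∩Parcel B| = 10 + 96 − 15.5 = 90.50.

90.50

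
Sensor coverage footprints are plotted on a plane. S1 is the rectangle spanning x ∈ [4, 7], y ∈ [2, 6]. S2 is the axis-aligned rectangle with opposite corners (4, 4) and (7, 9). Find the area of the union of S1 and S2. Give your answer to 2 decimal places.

21.00

By inclusion–exclusion:
Individual areas: |S1| = 12, |S2| = 15.
|S1∩S2|: x∈[4,7], y∈[4,6] → 3·2 = 6.
|S1 ∪ S2| = 27 − 6 = 21.00.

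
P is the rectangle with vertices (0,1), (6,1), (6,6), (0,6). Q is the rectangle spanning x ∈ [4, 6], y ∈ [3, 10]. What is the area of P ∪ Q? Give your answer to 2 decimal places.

By inclusion–exclusion:
Individual areas: |P| = 30, |Q| = 14.
|P∩Q|: x∈[4,6], y∈[3,6] → 2·3 = 6.
|P ∪ Q| = 44 − 6 = 38.00.

38.00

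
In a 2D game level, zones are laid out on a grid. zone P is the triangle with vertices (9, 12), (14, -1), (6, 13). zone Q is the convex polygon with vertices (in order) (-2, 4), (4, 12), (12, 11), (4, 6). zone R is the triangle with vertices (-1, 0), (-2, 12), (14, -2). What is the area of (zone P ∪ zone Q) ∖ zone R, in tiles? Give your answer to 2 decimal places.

|zone P ∪ zone Q| = 54.1522.
|(zone P ∪ zone Q) ∩ zone R| = 11.7523.
|(zone P ∪ zone Q) ∖ zone R| = 54.1522 − 11.7523 = 42.40.

42.40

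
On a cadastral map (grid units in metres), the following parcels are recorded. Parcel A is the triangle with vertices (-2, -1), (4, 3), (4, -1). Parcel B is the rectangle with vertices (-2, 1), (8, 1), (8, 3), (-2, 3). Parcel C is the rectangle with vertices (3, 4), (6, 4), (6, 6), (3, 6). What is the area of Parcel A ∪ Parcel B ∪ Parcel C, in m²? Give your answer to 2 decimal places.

By inclusion–exclusion:
Individual areas: |Parcel A| = 12, |Parcel B| = 20, |Parcel C| = 6.
|Parcel A∩Parcel B| = 3.
|Parcel A∩Parcel C| = 0.
|Parcel B∩Parcel C| = 0 (no overlap).
|Parcel A∩Parcel B∩Parcel C| = 0.
|Parcel A ∪ Parcel B ∪ Parcel C| = 38 − 3 + 0 = 35.00.

35.00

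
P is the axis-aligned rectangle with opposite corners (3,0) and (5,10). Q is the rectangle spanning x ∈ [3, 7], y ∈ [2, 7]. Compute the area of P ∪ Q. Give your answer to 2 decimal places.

30.00

By inclusion–exclusion:
Individual areas: |P| = 20, |Q| = 20.
|P∩Q|: x∈[3,5], y∈[2,7] → 2·5 = 10.
|P ∪ Q| = 40 − 10 = 30.00.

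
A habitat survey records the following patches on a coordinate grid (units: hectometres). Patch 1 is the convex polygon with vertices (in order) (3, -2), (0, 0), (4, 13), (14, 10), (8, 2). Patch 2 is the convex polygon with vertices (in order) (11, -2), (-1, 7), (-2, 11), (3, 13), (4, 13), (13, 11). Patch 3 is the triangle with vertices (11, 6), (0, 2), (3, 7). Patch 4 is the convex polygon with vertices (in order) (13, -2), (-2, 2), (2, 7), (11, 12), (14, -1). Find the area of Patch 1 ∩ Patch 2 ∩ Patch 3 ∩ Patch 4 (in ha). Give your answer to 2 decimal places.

The intersection is the polygon with vertices (3,7), (11,6), (3.816,3.388), (1.759,4.931).
By the shoelace formula its area is 17.13.

17.13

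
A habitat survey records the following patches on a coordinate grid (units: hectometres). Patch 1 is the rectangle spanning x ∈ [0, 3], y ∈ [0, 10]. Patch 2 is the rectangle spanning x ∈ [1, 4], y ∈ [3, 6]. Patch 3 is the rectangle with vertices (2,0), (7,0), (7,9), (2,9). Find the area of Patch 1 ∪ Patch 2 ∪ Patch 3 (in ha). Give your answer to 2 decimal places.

66.00

By inclusion–exclusion:
Individual areas: |Patch 1| = 30, |Patch 2| = 9, |Patch 3| = 45.
|Patch 1∩Patch 2|: x∈[1,3], y∈[3,6] → 2·3 = 6.
|Patch 1∩Patch 3|: x∈[2,3], y∈[0,9] → 1·9 = 9.
|Patch 2∩Patch 3|: x∈[2,4], y∈[3,6] → 2·3 = 6.
|Patch 1∩Patch 2∩Patch 3| = 3.
|Patch 1 ∪ Patch 2 ∪ Patch 3| = 84 − 21 + 3 = 66.00.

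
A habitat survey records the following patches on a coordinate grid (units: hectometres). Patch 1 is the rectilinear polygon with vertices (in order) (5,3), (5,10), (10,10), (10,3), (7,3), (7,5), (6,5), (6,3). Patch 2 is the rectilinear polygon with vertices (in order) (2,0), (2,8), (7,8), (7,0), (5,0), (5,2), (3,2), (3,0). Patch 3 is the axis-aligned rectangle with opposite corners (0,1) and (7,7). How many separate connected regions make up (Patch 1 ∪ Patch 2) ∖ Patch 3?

(Patch 1 ∪ Patch 2) ∖ Patch 3 splits into 3 disjoint pieces (area 30, area 2, area 1).

3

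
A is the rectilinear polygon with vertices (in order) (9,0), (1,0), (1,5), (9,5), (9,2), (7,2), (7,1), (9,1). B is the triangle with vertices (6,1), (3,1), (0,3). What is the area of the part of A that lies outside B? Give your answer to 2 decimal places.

|A| = 38, |A∩B| = 2.8333.
|A ∖ B| = |A| − |A∩B| = 38 − 2.8333 = 35.17.

35.17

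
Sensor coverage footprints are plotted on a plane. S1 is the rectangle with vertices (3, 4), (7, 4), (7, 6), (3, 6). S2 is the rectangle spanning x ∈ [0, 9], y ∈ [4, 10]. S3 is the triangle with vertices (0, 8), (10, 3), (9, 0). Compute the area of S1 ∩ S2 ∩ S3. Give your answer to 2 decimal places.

4.75

The intersection is the polygon with vertices (4,6), (7,4.5), (7,4), (4.5,4), (3,5.333), (3,6).
By the shoelace formula its area is 4.75.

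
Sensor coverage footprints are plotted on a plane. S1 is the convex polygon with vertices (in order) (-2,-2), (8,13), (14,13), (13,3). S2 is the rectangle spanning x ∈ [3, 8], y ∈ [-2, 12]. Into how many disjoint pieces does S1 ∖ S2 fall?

S1 ∖ S2 splits into 2 disjoint pieces (area 14.5833, area 59.5).

2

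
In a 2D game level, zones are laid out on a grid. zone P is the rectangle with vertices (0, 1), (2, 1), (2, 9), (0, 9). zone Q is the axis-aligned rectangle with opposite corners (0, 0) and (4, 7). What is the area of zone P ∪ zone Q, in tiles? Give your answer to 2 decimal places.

32.00

By inclusion–exclusion:
Individual areas: |zone P| = 16, |zone Q| = 28.
|zone P∩zone Q|: x∈[0,2], y∈[1,7] → 2·6 = 12.
|zone P ∪ zone Q| = 44 − 12 = 32.00.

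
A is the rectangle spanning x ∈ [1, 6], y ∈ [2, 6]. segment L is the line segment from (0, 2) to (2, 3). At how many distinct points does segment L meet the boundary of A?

1

The segment meets the boundary at (1,2.5).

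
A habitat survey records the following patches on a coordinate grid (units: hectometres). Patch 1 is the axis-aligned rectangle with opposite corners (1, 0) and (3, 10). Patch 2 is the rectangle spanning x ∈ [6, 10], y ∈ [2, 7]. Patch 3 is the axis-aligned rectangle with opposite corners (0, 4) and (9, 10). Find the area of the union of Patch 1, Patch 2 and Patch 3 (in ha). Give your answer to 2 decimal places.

By inclusion–exclusion:
Individual areas: |Patch 1| = 20, |Patch 2| = 20, |Patch 3| = 54.
|Patch 1∩Patch 2| = 0 (no overlap).
|Patch 1∩Patch 3|: x∈[1,3], y∈[4,10] → 2·6 = 12.
|Patch 2∩Patch 3|: x∈[6,9], y∈[4,7] → 3·3 = 9.
|Patch 1∩Patch 2∩Patch 3| = 0.
|Patch 1 ∪ Patch 2 ∪ Patch 3| = 94 − 21 + 0 = 73.00.

73.00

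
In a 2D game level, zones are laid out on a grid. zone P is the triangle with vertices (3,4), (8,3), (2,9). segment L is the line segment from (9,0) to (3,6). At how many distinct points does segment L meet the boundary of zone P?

1

The segment meets the boundary at (5.5,3.5).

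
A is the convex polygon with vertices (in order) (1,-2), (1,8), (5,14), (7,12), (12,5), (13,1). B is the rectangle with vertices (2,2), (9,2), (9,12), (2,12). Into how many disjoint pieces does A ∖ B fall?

A ∖ B splits into 2 disjoint pieces (area 53.05, area 3.3333).

2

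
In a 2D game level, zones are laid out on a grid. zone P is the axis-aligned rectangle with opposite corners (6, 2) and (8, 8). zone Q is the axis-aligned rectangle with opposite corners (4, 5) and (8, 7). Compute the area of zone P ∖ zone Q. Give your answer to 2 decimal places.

8.00

|zone P∩zone Q|: x∈[6,8], y∈[5,7] → 2·2 = 4.
|zone P| = 12.
|zone P ∖ zone Q| = |zone P| − |zone P∩zone Q| = 12 − 4 = 8.00.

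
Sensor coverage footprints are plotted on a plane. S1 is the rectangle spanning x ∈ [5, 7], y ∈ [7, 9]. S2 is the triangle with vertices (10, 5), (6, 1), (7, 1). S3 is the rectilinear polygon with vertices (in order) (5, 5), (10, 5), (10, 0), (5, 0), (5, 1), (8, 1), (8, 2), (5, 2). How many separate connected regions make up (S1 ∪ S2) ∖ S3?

2

(S1 ∪ S2) ∖ S3 splits into 2 disjoint pieces (area 4, area 0.875).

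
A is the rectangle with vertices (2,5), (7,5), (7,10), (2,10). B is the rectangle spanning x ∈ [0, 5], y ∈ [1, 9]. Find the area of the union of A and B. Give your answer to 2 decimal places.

53.00

By inclusion–exclusion:
Individual areas: |A| = 25, |B| = 40.
|A∩B|: x∈[2,5], y∈[5,9] → 3·4 = 12.
|A ∪ B| = 65 − 12 = 53.00.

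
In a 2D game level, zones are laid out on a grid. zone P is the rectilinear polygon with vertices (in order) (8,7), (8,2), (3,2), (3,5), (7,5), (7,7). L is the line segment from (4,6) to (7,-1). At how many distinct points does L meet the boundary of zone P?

The segment meets the boundary at (5.714,2), (4.429,5).

2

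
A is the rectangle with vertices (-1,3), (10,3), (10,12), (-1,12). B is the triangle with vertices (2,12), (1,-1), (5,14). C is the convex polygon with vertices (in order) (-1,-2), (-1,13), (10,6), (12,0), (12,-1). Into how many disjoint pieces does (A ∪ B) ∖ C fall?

(A ∪ B) ∖ C is a single connected region.

1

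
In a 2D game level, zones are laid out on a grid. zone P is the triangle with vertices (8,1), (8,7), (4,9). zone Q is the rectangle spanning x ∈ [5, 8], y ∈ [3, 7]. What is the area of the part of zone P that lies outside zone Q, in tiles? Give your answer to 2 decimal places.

|zone P| = 12, |zone P∩zone Q| = 8.
|zone P ∖ zone Q| = |zone P| − |zone P∩zone Q| = 12 − 8 = 4.00.

4.00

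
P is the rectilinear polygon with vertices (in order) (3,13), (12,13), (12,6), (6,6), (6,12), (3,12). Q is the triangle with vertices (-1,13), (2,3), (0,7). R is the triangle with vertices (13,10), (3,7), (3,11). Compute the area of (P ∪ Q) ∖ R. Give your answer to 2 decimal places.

39.40

|P ∪ Q| = 49.
|(P ∪ Q) ∩ R| = 9.6.
|(P ∪ Q) ∖ R| = 49 − 9.6 = 39.40.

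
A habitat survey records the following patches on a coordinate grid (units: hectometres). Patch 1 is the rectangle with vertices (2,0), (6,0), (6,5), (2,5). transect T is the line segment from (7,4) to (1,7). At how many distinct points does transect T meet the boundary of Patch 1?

2

The segment meets the boundary at (5,5), (6,4.5).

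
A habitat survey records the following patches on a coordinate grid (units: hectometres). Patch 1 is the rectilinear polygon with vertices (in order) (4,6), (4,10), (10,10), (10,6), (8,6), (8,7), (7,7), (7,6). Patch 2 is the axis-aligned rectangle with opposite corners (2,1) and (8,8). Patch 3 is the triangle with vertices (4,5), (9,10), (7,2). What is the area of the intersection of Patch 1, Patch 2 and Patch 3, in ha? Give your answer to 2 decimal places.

3.00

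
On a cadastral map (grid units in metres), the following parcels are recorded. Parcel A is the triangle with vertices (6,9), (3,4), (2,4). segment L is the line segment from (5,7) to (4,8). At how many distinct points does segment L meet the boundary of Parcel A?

The segment meets the boundary at (4.667,7.333), (4.875,7.125).

2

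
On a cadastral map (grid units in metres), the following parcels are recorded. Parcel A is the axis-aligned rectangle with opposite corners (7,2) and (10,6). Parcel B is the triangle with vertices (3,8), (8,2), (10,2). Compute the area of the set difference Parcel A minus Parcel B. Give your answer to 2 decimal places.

8.74

|Parcel A| = 12, |Parcel A∩Parcel B| = 3.2571.
|Parcel A ∖ Parcel B| = |Parcel A| − |Parcel A∩Parcel B| = 12 − 3.2571 = 8.74.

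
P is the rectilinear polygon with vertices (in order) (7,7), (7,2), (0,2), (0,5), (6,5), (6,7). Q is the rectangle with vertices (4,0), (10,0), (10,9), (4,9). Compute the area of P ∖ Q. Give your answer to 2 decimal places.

12.00

|P| = 23, |P∩Q| = 11.
|P ∖ Q| = |P| − |P∩Q| = 23 − 11 = 12.00.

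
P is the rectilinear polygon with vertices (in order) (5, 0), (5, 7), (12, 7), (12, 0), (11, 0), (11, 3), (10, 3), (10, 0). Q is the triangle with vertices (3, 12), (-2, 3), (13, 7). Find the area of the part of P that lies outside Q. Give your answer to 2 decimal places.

37.60

|P| = 46, |P∩Q| = 8.4.
|P ∖ Q| = |P| − |P∩Q| = 46 − 8.4 = 37.60.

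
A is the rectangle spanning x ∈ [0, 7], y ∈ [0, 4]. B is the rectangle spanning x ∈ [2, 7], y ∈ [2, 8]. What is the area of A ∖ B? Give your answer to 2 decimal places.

|A∩B|: x∈[2,7], y∈[2,4] → 5·2 = 10.
|A| = 28.
|A ∖ B| = |A| − |A∩B| = 28 − 10 = 18.00.

18.00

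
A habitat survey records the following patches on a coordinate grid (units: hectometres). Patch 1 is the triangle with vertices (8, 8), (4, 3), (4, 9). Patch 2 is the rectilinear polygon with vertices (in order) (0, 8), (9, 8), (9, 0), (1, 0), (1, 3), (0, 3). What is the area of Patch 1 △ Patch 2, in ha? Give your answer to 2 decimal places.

61.00

|Patch 1| = 12, |Patch 2| = 69, |Patch 1∩Patch 2| = 10.
|Patch 1 △ Patch 2| = |Patch 1| + |Patch 2| − 2·|Patch 1∩Patch 2| = 12 + 69 − 20 = 61.00.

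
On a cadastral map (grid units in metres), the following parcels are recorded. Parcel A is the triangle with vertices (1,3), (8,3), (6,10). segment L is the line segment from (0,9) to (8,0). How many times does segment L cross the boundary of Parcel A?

The segment meets the boundary at (5.333,3), (2.931,5.703).

2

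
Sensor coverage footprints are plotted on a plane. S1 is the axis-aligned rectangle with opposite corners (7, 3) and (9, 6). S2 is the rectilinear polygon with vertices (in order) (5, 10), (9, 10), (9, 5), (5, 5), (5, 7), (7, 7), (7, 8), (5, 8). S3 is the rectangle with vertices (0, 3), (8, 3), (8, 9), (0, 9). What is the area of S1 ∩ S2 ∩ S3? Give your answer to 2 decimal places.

The intersection is the polygon with vertices (7,5), (7,6), (8,6), (8,5).
By the shoelace formula its area is 1.00.

1.00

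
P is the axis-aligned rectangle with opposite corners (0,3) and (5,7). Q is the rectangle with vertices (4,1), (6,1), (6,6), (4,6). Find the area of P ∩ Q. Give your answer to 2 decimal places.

3.00

|P∩Q|: x∈[4,5], y∈[3,6] → 1·3 = 3.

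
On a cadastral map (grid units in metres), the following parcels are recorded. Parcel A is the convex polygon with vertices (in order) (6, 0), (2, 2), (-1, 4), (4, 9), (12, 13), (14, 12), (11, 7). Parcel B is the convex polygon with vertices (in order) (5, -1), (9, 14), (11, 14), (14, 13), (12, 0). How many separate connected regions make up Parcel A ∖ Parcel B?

Parcel A ∖ Parcel B splits into 2 disjoint pieces (area 45.6968, area 0.032).

2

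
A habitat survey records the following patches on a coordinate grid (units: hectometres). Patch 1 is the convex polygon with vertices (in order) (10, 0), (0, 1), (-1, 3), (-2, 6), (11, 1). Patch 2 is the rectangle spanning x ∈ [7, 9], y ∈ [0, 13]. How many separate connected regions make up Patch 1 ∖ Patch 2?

2

Patch 1 ∖ Patch 2 splits into 2 disjoint pieces (area 2.2192, area 27.3731).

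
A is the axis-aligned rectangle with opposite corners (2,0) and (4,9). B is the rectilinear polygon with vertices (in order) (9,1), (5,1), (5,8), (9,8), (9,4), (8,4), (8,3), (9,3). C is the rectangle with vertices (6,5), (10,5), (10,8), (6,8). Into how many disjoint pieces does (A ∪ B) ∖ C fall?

(A ∪ B) ∖ C splits into 2 disjoint pieces (area 18, area 18).

2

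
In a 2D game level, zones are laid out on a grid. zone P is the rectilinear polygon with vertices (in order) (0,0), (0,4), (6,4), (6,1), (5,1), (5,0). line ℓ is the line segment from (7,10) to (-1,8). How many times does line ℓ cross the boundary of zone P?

The segment lies entirely outside zone P and never meets its boundary.

0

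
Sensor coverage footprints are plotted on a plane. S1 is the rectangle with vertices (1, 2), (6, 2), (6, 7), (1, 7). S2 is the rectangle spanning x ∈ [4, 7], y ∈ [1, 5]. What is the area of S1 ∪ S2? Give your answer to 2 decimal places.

31.00

By inclusion–exclusion:
Individual areas: |S1| = 25, |S2| = 12.
|S1∩S2|: x∈[4,6], y∈[2,5] → 2·3 = 6.
|S1 ∪ S2| = 37 − 6 = 31.00.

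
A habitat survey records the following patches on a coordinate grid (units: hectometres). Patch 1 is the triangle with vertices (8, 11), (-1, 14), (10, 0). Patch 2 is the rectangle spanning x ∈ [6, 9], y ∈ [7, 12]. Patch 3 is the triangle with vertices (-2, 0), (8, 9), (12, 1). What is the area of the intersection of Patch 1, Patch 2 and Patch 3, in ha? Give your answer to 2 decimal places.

The intersection is the polygon with vertices (8.727,7), (6,7), (6,7.2), (8,9), (8.571,7.857).
By the shoelace formula its area is 3.08.

3.08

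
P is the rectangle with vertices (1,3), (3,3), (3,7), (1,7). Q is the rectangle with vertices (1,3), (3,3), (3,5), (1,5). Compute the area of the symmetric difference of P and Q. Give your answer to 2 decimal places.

|P∩Q|: x∈[1,3], y∈[3,5] → 2·2 = 4.
|P △ Q| = |P| + |Q| − 2·|P∩Q| = 8 + 4 − 8 = 4.00.

4.00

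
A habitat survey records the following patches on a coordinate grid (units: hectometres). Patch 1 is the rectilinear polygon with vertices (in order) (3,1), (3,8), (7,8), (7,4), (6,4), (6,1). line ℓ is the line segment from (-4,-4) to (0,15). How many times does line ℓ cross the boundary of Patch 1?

The segment lies entirely outside Patch 1 and never meets its boundary.

0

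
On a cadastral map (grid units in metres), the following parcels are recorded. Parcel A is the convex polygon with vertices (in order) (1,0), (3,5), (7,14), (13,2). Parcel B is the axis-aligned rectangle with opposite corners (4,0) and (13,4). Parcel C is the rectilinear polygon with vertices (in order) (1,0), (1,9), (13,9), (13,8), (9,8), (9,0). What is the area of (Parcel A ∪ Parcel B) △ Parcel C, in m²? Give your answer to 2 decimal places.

56.36

|Parcel A ∪ Parcel B| = 91.25.
|(Parcel A ∪ Parcel B) ∩ Parcel C| = 55.4444.
|(Parcel A ∪ Parcel B) △ Parcel C| = 91.25 + 76 − 110.8889 = 56.36.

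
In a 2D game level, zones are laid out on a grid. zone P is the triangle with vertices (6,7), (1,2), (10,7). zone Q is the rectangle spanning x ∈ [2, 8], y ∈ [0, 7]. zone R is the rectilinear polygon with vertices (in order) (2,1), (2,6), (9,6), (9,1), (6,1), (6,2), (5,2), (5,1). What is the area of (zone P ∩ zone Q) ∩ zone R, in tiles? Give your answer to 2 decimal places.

6.17

The region (zone P ∩ zone Q) ∩ zone R is the polygon with vertices (8,5.889), (2,2.556), (2,3), (5,6), (8,6).
By the shoelace formula its area is 6.17.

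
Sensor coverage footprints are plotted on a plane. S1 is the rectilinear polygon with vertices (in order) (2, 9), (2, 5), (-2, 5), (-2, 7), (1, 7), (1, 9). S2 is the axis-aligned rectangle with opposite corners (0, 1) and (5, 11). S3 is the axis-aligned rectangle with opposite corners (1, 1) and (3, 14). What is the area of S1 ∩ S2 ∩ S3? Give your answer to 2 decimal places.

4.00

The intersection is the polygon with vertices (1,5), (1,7), (1,9), (2,9), (2,5).
By the shoelace formula its area is 4.00.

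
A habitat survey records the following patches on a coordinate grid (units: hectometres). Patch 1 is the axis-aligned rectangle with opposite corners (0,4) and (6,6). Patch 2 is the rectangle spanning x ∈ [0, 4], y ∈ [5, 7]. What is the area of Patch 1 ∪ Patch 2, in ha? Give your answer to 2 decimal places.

By inclusion–exclusion:
Individual areas: |Patch 1| = 12, |Patch 2| = 8.
|Patch 1∩Patch 2|: x∈[0,4], y∈[5,6] → 4·1 = 4.
|Patch 1 ∪ Patch 2| = 20 − 4 = 16.00.

16.00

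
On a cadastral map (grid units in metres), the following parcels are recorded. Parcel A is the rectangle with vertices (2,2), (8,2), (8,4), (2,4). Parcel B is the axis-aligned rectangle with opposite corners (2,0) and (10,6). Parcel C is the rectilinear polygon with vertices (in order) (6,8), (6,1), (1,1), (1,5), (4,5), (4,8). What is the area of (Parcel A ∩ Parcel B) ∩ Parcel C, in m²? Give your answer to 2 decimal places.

The region (Parcel A ∩ Parcel B) ∩ Parcel C is the polygon with vertices (2,2), (2,4), (6,4), (6,2).
By the shoelace formula its area is 8.00.

8.00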